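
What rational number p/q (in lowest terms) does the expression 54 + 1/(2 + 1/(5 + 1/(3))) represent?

Starting at the tail and folding back:
Start with 3.
5 + 1/(3/1) = 5 + 1/3 = 16/3
2 + 1/(16/3) = 2 + 3/16 = 35/16
54 + 1/(35/16) = 54 + 16/35 = 1906/35

1906/35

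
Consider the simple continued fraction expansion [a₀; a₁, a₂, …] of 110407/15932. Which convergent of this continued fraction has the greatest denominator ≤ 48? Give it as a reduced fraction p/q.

List convergents until the denominator exceeds the bound:
a_0 = 6: 6/1  (≤ bound)
a_1 = 1: 7/1  (≤ bound)
a_2 = 13: 97/14  (≤ bound)
a_3 = 3: 298/43  (≤ bound)
a_4 = 1: 395/57  (> 48, stop)

298/43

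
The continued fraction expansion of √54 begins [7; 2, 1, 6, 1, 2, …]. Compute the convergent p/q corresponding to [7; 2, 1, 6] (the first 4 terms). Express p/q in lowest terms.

a_0 = 7: 7/1
a_1 = 2: 15/2
a_2 = 1: 22/3
a_3 = 6: 147/20

147/20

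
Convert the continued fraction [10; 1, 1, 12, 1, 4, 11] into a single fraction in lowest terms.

Start with 11.
4 + 1/(11/1) = 4 + 1/11 = 45/11
1 + 1/(45/11) = 1 + 11/45 = 56/45
12 + 1/(56/45) = 12 + 45/56 = 717/56
1 + 1/(717/56) = 1 + 56/717 = 773/717
1 + 1/(773/717) = 1 + 717/773 = 1490/773
10 + 1/(1490/773) = 10 + 773/1490 = 15673/1490

15673/1490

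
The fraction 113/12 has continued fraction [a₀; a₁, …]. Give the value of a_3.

2

113 = 9·12 + 5, so a_0 = 9
12 = 2·5 + 2, so a_1 = 2
5 = 2·2 + 1, so a_2 = 2
2 = 2·1 + 0, so a_3 = 2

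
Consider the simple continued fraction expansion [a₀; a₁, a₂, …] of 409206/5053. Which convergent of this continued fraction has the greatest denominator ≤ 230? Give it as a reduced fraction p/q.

List convergents until the denominator exceeds the bound:
a_0 = 80: 80/1  (≤ bound)
a_1 = 1: 81/1  (≤ bound)
a_2 = 57: 4697/58  (≤ bound)
a_3 = 12: 56445/697  (> 230, stop)

4697/58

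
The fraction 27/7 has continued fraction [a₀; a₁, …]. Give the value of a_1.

1

27 = 3·7 + 6, so a_0 = 3
7 = 1·6 + 1, so a_1 = 1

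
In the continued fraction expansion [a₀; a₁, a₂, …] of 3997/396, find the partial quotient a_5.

Apply division with remainder until the remainder is 0:
3997 ÷ 396 → quotient 10, remainder 37
396 ÷ 37 → quotient 10, remainder 26
37 ÷ 26 → quotient 1, remainder 11
26 ÷ 11 → quotient 2, remainder 4
11 ÷ 4 → quotient 2, remainder 3
4 ÷ 3 → quotient 1, remainder 1

1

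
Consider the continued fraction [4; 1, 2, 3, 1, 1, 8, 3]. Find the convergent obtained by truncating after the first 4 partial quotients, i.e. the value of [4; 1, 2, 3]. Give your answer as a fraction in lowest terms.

a_0 = 4: 4/1
a_1 = 1: 5/1
a_2 = 2: 14/3
a_3 = 3: 47/10

47/10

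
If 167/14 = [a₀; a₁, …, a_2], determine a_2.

Run the Euclidean algorithm, recording each quotient:
167 ÷ 14 → quotient 11, remainder 13
14 ÷ 13 → quotient 1, remainder 1
13 ÷ 1 → quotient 13, remainder 0

13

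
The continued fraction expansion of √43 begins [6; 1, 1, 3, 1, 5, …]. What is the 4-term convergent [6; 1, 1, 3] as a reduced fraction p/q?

46/7

Start with 3.
1 + 1/(3/1) = 1 + 1/3 = 4/3
1 + 1/(4/3) = 1 + 3/4 = 7/4
6 + 1/(7/4) = 6 + 4/7 = 46/7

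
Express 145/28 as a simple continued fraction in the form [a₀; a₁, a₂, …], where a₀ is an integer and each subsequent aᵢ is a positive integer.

Apply division with remainder until the remainder is 0:
145 = 5·28 + 5, so a_0 = 5
28 = 5·5 + 3, so a_1 = 5
5 = 1·3 + 2, so a_2 = 1
3 = 1·2 + 1, so a_3 = 1
2 = 2·1 + 0, so a_4 = 2

[5; 5, 1, 1, 2]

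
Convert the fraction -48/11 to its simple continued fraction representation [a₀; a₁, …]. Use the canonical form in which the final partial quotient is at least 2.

[-5; 1, 1, 1, 3]

-48 ÷ 11 → quotient -5, remainder 7
11 ÷ 7 → quotient 1, remainder 4
7 ÷ 4 → quotient 1, remainder 3
4 ÷ 3 → quotient 1, remainder 1
3 ÷ 1 → quotient 3, remainder 0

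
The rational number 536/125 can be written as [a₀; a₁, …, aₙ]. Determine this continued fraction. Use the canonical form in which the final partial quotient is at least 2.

[4; 3, 2, 8, 2]

536 = 4·125 + 36, so a_0 = 4
125 = 3·36 + 17, so a_1 = 3
36 = 2·17 + 2, so a_2 = 2
17 = 8·2 + 1, so a_3 = 8
2 = 2·1 + 0, so a_4 = 2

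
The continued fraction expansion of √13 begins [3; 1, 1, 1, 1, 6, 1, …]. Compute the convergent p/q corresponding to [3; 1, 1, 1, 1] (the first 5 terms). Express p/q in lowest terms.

Start with 1.
1 + 1/(1/1) = 1 + 1/1 = 2/1
1 + 1/(2/1) = 1 + 1/2 = 3/2
1 + 1/(3/2) = 1 + 2/3 = 5/3
3 + 1/(5/3) = 3 + 3/5 = 18/5

18/5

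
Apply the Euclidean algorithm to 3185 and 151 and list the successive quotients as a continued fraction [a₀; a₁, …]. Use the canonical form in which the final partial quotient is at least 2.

[21; 10, 1, 3, 1, 2]

Apply division with remainder until the remainder is 0:
3185 = 21·151 + 14, so a_0 = 21
151 = 10·14 + 11, so a_1 = 10
14 = 1·11 + 3, so a_2 = 1
11 = 3·3 + 2, so a_3 = 3
3 = 1·2 + 1, so a_4 = 1
2 = 2·1 + 0, so a_5 = 2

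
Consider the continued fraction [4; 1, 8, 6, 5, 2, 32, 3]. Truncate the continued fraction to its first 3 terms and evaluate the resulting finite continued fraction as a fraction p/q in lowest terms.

44/9

Start with 8.
1 + 1/(8/1) = 1 + 1/8 = 9/8
4 + 1/(9/8) = 4 + 8/9 = 44/9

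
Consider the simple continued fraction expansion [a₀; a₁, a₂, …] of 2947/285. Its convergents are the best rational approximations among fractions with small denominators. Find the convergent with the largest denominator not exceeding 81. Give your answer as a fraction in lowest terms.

486/47

a_0 = 10: 10/1  (≤ bound)
a_1 = 2: 21/2  (≤ bound)
a_2 = 1: 31/3  (≤ bound)
a_3 = 15: 486/47  (≤ bound)
a_4 = 6: 2947/285  (> 81, stop)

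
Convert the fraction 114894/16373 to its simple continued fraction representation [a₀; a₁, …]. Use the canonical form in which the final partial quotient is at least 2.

Apply division with remainder until the remainder is 0:
114894 = 7·16373 + 283, so a_0 = 7
16373 = 57·283 + 242, so a_1 = 57
283 = 1·242 + 41, so a_2 = 1
242 = 5·41 + 37, so a_3 = 5
41 = 1·37 + 4, so a_4 = 1
37 = 9·4 + 1, so a_5 = 9
4 = 4·1 + 0, so a_6 = 4

[7; 57, 1, 5, 1, 9, 4]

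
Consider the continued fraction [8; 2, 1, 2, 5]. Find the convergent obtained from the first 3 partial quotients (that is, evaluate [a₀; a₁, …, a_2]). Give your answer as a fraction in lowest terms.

25/3

Start with 1.
2 + 1/(1/1) = 2 + 1/1 = 3/1
8 + 1/(3/1) = 8 + 1/3 = 25/3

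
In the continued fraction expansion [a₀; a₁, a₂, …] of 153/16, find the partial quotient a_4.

Apply division with remainder until the remainder is 0:
153 = 9·16 + 9, so a_0 = 9
16 = 1·9 + 7, so a_1 = 1
9 = 1·7 + 2, so a_2 = 1
7 = 3·2 + 1, so a_3 = 3
2 = 2·1 + 0, so a_4 = 2

2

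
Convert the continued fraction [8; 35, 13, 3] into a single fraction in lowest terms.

11264/1403

Start with 3.
13 + 1/(3/1) = 13 + 1/3 = 40/3
35 + 1/(40/3) = 35 + 3/40 = 1403/40
8 + 1/(1403/40) = 8 + 40/1403 = 11264/1403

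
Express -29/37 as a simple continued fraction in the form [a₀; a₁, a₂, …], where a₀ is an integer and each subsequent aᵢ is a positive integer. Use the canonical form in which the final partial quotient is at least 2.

[-1; 4, 1, 1, 1, 2]

Repeatedly divide and take the remainder:
-29 = -1·37 + 8, so a_0 = -1
37 = 4·8 + 5, so a_1 = 4
8 = 1·5 + 3, so a_2 = 1
5 = 1·3 + 2, so a_3 = 1
3 = 1·2 + 1, so a_4 = 1
2 = 2·1 + 0, so a_5 = 2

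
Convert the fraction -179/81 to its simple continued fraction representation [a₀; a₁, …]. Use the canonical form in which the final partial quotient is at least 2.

-179 ÷ 81 → quotient -3, remainder 64
81 ÷ 64 → quotient 1, remainder 17
64 ÷ 17 → quotient 3, remainder 13
17 ÷ 13 → quotient 1, remainder 4
13 ÷ 4 → quotient 3, remainder 1
4 ÷ 1 → quotient 4, remainder 0

[-3; 1, 3, 1, 3, 4]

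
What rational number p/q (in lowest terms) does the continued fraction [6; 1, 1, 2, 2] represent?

a_0 = 6: 6/1
a_1 = 1: 7/1
a_2 = 1: 13/2
a_3 = 2: 33/5
a_4 = 2: 79/12

79/12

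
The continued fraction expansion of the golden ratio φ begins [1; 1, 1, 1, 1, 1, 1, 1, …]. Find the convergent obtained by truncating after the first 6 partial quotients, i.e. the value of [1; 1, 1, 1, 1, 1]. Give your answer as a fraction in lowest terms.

13/8

a_0 = 1: 1/1
a_1 = 1: 2/1
a_2 = 1: 3/2
a_3 = 1: 5/3
a_4 = 1: 8/5
a_5 = 1: 13/8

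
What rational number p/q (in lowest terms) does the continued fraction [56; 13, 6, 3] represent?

Build up convergents one term at a time:
a_0 = 56: 56/1
a_1 = 13: 729/13
a_2 = 6: 4430/79
a_3 = 3: 14019/250

14019/250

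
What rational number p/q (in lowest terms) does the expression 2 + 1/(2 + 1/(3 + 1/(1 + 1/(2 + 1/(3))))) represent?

205/84

a_0 = 2: 2/1
a_1 = 2: 5/2
a_2 = 3: 17/7
a_3 = 1: 22/9
a_4 = 2: 61/25
a_5 = 3: 205/84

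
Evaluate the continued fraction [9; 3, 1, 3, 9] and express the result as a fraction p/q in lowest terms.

1288/139

Collapse the nested fraction from the inside out:
Start with 9.
3 + 1/(9/1) = 3 + 1/9 = 28/9
1 + 1/(28/9) = 1 + 9/28 = 37/28
3 + 1/(37/28) = 3 + 28/37 = 139/37
9 + 1/(139/37) = 9 + 37/139 = 1288/139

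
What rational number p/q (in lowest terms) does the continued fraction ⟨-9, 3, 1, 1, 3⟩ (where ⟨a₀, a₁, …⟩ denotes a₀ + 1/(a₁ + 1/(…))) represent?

-218/25

Start with 3.
1 + 1/(3/1) = 1 + 1/3 = 4/3
1 + 1/(4/3) = 1 + 3/4 = 7/4
3 + 1/(7/4) = 3 + 4/7 = 25/7
-9 + 1/(25/7) = -9 + 7/25 = -218/25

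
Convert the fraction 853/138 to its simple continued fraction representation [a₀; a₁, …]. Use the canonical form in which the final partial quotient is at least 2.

[6; 5, 1, 1, 12]

853 ÷ 138 → quotient 6, remainder 25
138 ÷ 25 → quotient 5, remainder 13
25 ÷ 13 → quotient 1, remainder 12
13 ÷ 12 → quotient 1, remainder 1
12 ÷ 1 → quotient 12, remainder 0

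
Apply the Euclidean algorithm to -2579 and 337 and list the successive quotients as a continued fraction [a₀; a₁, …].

-2579 = -8·337 + 117, so a_0 = -8
337 = 2·117 + 103, so a_1 = 2
117 = 1·103 + 14, so a_2 = 1
103 = 7·14 + 5, so a_3 = 7
14 = 2·5 + 4, so a_4 = 2
5 = 1·4 + 1, so a_5 = 1
4 = 4·1 + 0, so a_6 = 4

[-8; 2, 1, 7, 2, 1, 4]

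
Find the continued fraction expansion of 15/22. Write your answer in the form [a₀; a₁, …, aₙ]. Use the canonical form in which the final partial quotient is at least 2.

[0; 1, 2, 7]

15 = 0·22 + 15, so a_0 = 0
22 = 1·15 + 7, so a_1 = 1
15 = 2·7 + 1, so a_2 = 2
7 = 7·1 + 0, so a_3 = 7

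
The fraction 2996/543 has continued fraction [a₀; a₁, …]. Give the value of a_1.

1

2996 = 5·543 + 281, so a_0 = 5
543 = 1·281 + 262, so a_1 = 1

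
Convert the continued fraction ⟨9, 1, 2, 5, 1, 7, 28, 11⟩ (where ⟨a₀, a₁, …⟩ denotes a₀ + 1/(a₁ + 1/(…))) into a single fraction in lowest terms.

447911/46250

Start with 11.
28 + 1/(11/1) = 28 + 1/11 = 309/11
7 + 1/(309/11) = 7 + 11/309 = 2174/309
1 + 1/(2174/309) = 1 + 309/2174 = 2483/2174
5 + 1/(2483/2174) = 5 + 2174/2483 = 14589/2483
2 + 1/(14589/2483) = 2 + 2483/14589 = 31661/14589
1 + 1/(31661/14589) = 1 + 14589/31661 = 46250/31661
9 + 1/(46250/31661) = 9 + 31661/46250 = 447911/46250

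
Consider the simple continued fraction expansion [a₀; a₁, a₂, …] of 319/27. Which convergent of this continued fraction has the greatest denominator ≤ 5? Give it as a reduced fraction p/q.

59/5

a_0 = 11: 11/1  (≤ bound)
a_1 = 1: 12/1  (≤ bound)
a_2 = 4: 59/5  (≤ bound)
a_3 = 2: 130/11  (> 5, stop)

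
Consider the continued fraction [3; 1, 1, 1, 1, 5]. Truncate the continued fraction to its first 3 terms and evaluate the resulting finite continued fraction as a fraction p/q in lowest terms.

Work from the innermost term outward:
Start with 1.
1 + 1/(1/1) = 1 + 1/1 = 2/1
3 + 1/(2/1) = 3 + 1/2 = 7/2

7/2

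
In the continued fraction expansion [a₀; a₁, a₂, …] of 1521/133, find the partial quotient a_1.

⌊1521/133⌋ = 11, remainder 58
⌊133/58⌋ = 2, remainder 17

2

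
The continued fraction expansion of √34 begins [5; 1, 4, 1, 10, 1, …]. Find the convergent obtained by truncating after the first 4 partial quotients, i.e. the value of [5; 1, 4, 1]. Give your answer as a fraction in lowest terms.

a_0 = 5: 5/1
a_1 = 1: 6/1
a_2 = 4: 29/5
a_3 = 1: 35/6

35/6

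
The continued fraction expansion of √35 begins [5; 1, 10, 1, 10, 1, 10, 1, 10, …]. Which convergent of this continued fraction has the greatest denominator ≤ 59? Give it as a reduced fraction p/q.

List convergents until the denominator exceeds the bound:
a_0 = 5: 5/1  (≤ bound)
a_1 = 1: 6/1  (≤ bound)
a_2 = 10: 65/11  (≤ bound)
a_3 = 1: 71/12  (≤ bound)
a_4 = 10: 775/131  (> 59, stop)

71/12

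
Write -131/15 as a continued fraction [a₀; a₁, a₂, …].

-131 = -9·15 + 4, so a_0 = -9
15 = 3·4 + 3, so a_1 = 3
4 = 1·3 + 1, so a_2 = 1
3 = 3·1 + 0, so a_3 = 3

[-9; 3, 1, 3]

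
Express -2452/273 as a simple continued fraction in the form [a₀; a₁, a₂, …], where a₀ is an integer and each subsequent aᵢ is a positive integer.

[-9; 54, 1, 1, 2]

-2452 = -9·273 + 5, so a_0 = -9
273 = 54·5 + 3, so a_1 = 54
5 = 1·3 + 2, so a_2 = 1
3 = 1·2 + 1, so a_3 = 1
2 = 2·1 + 0, so a_4 = 2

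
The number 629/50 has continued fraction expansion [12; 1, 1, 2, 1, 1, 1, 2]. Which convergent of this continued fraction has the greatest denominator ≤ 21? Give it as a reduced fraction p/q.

a_0 = 12: 12/1  (≤ bound)
a_1 = 1: 13/1  (≤ bound)
a_2 = 1: 25/2  (≤ bound)
a_3 = 2: 63/5  (≤ bound)
a_4 = 1: 88/7  (≤ bound)
a_5 = 1: 151/12  (≤ bound)
a_6 = 1: 239/19  (≤ bound)
a_7 = 2: 629/50  (> 21, stop)

239/19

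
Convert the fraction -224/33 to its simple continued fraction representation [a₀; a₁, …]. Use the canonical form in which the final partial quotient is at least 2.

[-7; 4, 1, 2, 2]

Run the Euclidean algorithm, recording each quotient:
-224 ÷ 33 → quotient -7, remainder 7
33 ÷ 7 → quotient 4, remainder 5
7 ÷ 5 → quotient 1, remainder 2
5 ÷ 2 → quotient 2, remainder 1
2 ÷ 1 → quotient 2, remainder 0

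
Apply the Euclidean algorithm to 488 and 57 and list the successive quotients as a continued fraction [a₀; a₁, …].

488 = 8·57 + 32, so a_0 = 8
57 = 1·32 + 25, so a_1 = 1
32 = 1·25 + 7, so a_2 = 1
25 = 3·7 + 4, so a_3 = 3
7 = 1·4 + 3, so a_4 = 1
4 = 1·3 + 1, so a_5 = 1
3 = 3·1 + 0, so a_6 = 3

[8; 1, 1, 3, 1, 1, 3]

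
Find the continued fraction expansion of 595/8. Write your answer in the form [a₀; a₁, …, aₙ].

[74; 2, 1, 2]

⌊595/8⌋ = 74, remainder 3
⌊8/3⌋ = 2, remainder 2
⌊3/2⌋ = 1, remainder 1
⌊2/1⌋ = 2, remainder 0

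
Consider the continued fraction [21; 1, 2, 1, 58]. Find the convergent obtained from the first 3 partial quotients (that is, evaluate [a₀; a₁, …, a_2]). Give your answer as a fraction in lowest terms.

65/3

a_0 = 21: 21/1
a_1 = 1: 22/1
a_2 = 2: 65/3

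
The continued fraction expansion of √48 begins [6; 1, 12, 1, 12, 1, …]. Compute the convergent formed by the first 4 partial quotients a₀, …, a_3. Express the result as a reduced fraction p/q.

97/14

a_0 = 6: 6/1
a_1 = 1: 7/1
a_2 = 12: 90/13
a_3 = 1: 97/14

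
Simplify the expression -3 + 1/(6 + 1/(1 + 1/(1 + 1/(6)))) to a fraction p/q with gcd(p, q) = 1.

a_0 = -3: -3/1
a_1 = 6: -17/6
a_2 = 1: -20/7
a_3 = 1: -37/13
a_4 = 6: -242/85

-242/85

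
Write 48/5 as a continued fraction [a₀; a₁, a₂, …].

Repeatedly divide and take the remainder:
48 ÷ 5 → quotient 9, remainder 3
5 ÷ 3 → quotient 1, remainder 2
3 ÷ 2 → quotient 1, remainder 1
2 ÷ 1 → quotient 2, remainder 0

[9; 1, 1, 2]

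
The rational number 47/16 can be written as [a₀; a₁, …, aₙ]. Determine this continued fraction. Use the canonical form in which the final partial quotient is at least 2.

[2; 1, 15]

47 ÷ 16 → quotient 2, remainder 15
16 ÷ 15 → quotient 1, remainder 1
15 ÷ 1 → quotient 15, remainder 0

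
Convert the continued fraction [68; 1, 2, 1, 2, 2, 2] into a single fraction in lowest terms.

4330/63

a_0 = 68: 68/1
a_1 = 1: 69/1
a_2 = 2: 206/3
a_3 = 1: 275/4
a_4 = 2: 756/11
a_5 = 2: 1787/26
a_6 = 2: 4330/63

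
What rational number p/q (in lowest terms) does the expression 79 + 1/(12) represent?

949/12

a_0 = 79: 79/1
a_1 = 12: 949/12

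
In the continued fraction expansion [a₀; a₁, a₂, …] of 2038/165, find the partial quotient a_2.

1

2038 = 12·165 + 58, so a_0 = 12
165 = 2·58 + 49, so a_1 = 2
58 = 1·49 + 9, so a_2 = 1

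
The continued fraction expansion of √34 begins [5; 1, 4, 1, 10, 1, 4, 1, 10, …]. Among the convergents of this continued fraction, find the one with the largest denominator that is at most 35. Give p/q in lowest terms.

35/6

a_0 = 5: 5/1  (≤ bound)
a_1 = 1: 6/1  (≤ bound)
a_2 = 4: 29/5  (≤ bound)
a_3 = 1: 35/6  (≤ bound)
a_4 = 10: 379/65  (> 35, stop)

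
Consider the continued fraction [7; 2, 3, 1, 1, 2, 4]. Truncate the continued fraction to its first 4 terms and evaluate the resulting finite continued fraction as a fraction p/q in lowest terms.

67/9

Work from the innermost term outward:
Start with 1.
3 + 1/(1/1) = 3 + 1/1 = 4/1
2 + 1/(4/1) = 2 + 1/4 = 9/4
7 + 1/(9/4) = 7 + 4/9 = 67/9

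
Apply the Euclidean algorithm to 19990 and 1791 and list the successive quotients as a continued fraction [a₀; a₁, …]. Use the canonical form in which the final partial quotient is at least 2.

[11; 6, 5, 14, 4]

⌊19990/1791⌋ = 11, remainder 289
⌊1791/289⌋ = 6, remainder 57
⌊289/57⌋ = 5, remainder 4
⌊57/4⌋ = 14, remainder 1
⌊4/1⌋ = 4, remainder 0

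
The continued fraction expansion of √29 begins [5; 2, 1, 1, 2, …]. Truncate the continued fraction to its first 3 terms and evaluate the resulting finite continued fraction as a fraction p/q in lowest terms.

16/3

a_0 = 5: 5/1
a_1 = 2: 11/2
a_2 = 1: 16/3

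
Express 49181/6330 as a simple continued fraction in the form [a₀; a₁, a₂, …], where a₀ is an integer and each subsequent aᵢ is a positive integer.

[7; 1, 3, 2, 1, 20, 2, 11]

⌊49181/6330⌋ = 7, remainder 4871
⌊6330/4871⌋ = 1, remainder 1459
⌊4871/1459⌋ = 3, remainder 494
⌊1459/494⌋ = 2, remainder 471
⌊494/471⌋ = 1, remainder 23
⌊471/23⌋ = 20, remainder 11
⌊23/11⌋ = 2, remainder 1
⌊11/1⌋ = 11, remainder 0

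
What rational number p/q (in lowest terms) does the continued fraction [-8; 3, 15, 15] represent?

-5318/693

Start with 15.
15 + 1/(15/1) = 15 + 1/15 = 226/15
3 + 1/(226/15) = 3 + 15/226 = 693/226
-8 + 1/(693/226) = -8 + 226/693 = -5318/693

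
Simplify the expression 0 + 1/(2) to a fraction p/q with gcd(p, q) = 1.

a_0 = 0: 0/1
a_1 = 2: 1/2

1/2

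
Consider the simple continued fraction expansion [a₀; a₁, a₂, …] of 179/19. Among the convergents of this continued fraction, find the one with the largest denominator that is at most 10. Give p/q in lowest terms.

66/7

a_0 = 9: 9/1  (≤ bound)
a_1 = 2: 19/2  (≤ bound)
a_2 = 2: 47/5  (≤ bound)
a_3 = 1: 66/7  (≤ bound)
a_4 = 2: 179/19  (> 10, stop)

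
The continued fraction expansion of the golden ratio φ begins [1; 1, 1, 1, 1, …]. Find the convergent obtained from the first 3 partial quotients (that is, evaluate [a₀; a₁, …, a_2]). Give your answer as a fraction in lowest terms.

Start with 1.
1 + 1/(1/1) = 1 + 1/1 = 2/1
1 + 1/(2/1) = 1 + 1/2 = 3/2

3/2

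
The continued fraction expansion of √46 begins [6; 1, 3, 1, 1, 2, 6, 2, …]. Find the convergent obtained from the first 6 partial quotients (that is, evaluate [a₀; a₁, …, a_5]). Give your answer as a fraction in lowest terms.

156/23

a_0 = 6: 6/1
a_1 = 1: 7/1
a_2 = 3: 27/4
a_3 = 1: 34/5
a_4 = 1: 61/9
a_5 = 2: 156/23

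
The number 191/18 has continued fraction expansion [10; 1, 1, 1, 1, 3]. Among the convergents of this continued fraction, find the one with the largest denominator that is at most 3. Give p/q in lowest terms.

List convergents until the denominator exceeds the bound:
a_0 = 10: 10/1  (≤ bound)
a_1 = 1: 11/1  (≤ bound)
a_2 = 1: 21/2  (≤ bound)
a_3 = 1: 32/3  (≤ bound)
a_4 = 1: 53/5  (> 3, stop)

32/3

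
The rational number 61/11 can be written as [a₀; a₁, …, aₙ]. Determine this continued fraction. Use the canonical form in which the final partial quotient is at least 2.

[5; 1, 1, 5]

61 ÷ 11 → quotient 5, remainder 6
11 ÷ 6 → quotient 1, remainder 5
6 ÷ 5 → quotient 1, remainder 1
5 ÷ 1 → quotient 5, remainder 0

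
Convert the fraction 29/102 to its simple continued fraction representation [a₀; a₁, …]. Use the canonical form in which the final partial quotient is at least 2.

[0; 3, 1, 1, 14]

Apply division with remainder until the remainder is 0:
⌊29/102⌋ = 0, remainder 29
⌊102/29⌋ = 3, remainder 15
⌊29/15⌋ = 1, remainder 14
⌊15/14⌋ = 1, remainder 1
⌊14/1⌋ = 14, remainder 0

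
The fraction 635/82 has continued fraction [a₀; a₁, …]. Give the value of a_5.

635 ÷ 82 → quotient 7, remainder 61
82 ÷ 61 → quotient 1, remainder 21
61 ÷ 21 → quotient 2, remainder 19
21 ÷ 19 → quotient 1, remainder 2
19 ÷ 2 → quotient 9, remainder 1
2 ÷ 1 → quotient 2, remainder 0

2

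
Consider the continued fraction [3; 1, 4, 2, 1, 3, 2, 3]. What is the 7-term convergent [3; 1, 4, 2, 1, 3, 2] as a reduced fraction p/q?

Start with 2.
3 + 1/(2/1) = 3 + 1/2 = 7/2
1 + 1/(7/2) = 1 + 2/7 = 9/7
2 + 1/(9/7) = 2 + 7/9 = 25/9
4 + 1/(25/9) = 4 + 9/25 = 109/25
1 + 1/(109/25) = 1 + 25/109 = 134/109
3 + 1/(134/109) = 3 + 109/134 = 511/134

511/134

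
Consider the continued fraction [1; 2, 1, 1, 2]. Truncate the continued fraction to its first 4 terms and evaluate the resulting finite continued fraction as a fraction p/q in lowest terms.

7/5

Work from the innermost term outward:
Start with 1.
1 + 1/(1/1) = 1 + 1/1 = 2/1
2 + 1/(2/1) = 2 + 1/2 = 5/2
1 + 1/(5/2) = 1 + 2/5 = 7/5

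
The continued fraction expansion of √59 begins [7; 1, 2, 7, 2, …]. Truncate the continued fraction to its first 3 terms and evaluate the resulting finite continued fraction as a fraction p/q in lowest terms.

Use the convergent recurrence hₖ = aₖ·hₖ₋₁ + hₖ₋₂ (and likewise for the denominators kₖ):
a_0 = 7: 7/1
a_1 = 1: 8/1
a_2 = 2: 23/3

23/3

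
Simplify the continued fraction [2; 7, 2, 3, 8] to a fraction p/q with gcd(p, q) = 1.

a_0 = 2: 2/1
a_1 = 7: 15/7
a_2 = 2: 32/15
a_3 = 3: 111/52
a_4 = 8: 920/431

920/431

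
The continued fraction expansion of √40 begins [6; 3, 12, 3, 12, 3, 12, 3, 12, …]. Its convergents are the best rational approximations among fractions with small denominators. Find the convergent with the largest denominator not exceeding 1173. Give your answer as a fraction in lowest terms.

721/114

a_0 = 6: 6/1  (≤ bound)
a_1 = 3: 19/3  (≤ bound)
a_2 = 12: 234/37  (≤ bound)
a_3 = 3: 721/114  (≤ bound)
a_4 = 12: 8886/1405  (> 1173, stop)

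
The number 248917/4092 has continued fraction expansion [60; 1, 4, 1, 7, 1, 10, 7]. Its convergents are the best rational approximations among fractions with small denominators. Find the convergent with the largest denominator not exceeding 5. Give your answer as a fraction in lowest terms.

304/5

List convergents until the denominator exceeds the bound:
a_0 = 60: 60/1  (≤ bound)
a_1 = 1: 61/1  (≤ bound)
a_2 = 4: 304/5  (≤ bound)
a_3 = 1: 365/6  (> 5, stop)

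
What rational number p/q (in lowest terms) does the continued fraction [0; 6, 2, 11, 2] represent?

a_0 = 0: 0/1
a_1 = 6: 1/6
a_2 = 2: 2/13
a_3 = 11: 23/149
a_4 = 2: 48/311

48/311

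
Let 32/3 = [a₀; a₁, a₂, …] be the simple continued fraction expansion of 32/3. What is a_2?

2

32 ÷ 3 → quotient 10, remainder 2
3 ÷ 2 → quotient 1, remainder 1
2 ÷ 1 → quotient 2, remainder 0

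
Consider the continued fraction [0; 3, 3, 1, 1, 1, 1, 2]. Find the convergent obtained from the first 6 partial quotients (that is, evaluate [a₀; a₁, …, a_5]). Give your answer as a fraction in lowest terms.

Starting at the tail and folding back:
Start with 1.
1 + 1/(1/1) = 1 + 1/1 = 2/1
1 + 1/(2/1) = 1 + 1/2 = 3/2
3 + 1/(3/2) = 3 + 2/3 = 11/3
3 + 1/(11/3) = 3 + 3/11 = 36/11
0 + 1/(36/11) = 0 + 11/36 = 11/36

11/36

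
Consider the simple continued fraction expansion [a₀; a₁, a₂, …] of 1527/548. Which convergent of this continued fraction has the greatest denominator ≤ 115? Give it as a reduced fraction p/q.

List convergents until the denominator exceeds the bound:
a_0 = 2: 2/1  (≤ bound)
a_1 = 1: 3/1  (≤ bound)
a_2 = 3: 11/4  (≤ bound)
a_3 = 1: 14/5  (≤ bound)
a_4 = 2: 39/14  (≤ bound)
a_5 = 6: 248/89  (≤ bound)
a_6 = 6: 1527/548  (> 115, stop)

248/89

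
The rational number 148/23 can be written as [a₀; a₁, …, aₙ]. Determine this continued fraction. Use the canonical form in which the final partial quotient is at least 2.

[6; 2, 3, 3]

⌊148/23⌋ = 6, remainder 10
⌊23/10⌋ = 2, remainder 3
⌊10/3⌋ = 3, remainder 1
⌊3/1⌋ = 3, remainder 0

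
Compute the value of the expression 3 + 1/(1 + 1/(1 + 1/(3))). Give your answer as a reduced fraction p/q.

25/7

Use the convergent recurrence hₖ = aₖ·hₖ₋₁ + hₖ₋₂ (and likewise for the denominators kₖ):
a_0 = 3: 3/1
a_1 = 1: 4/1
a_2 = 1: 7/2
a_3 = 3: 25/7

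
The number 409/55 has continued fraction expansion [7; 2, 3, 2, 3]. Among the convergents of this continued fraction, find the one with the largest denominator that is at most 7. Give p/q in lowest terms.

a_0 = 7: 7/1  (≤ bound)
a_1 = 2: 15/2  (≤ bound)
a_2 = 3: 52/7  (≤ bound)
a_3 = 2: 119/16  (> 7, stop)

52/7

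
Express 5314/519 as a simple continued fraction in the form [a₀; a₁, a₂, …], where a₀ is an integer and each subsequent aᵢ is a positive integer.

[10; 4, 5, 2, 1, 1, 4]

⌊5314/519⌋ = 10, remainder 124
⌊519/124⌋ = 4, remainder 23
⌊124/23⌋ = 5, remainder 9
⌊23/9⌋ = 2, remainder 5
⌊9/5⌋ = 1, remainder 4
⌊5/4⌋ = 1, remainder 1
⌊4/1⌋ = 4, remainder 0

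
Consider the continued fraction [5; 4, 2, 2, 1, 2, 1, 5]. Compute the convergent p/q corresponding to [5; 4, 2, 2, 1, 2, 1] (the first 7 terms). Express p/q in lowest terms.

601/115

Start with 1.
2 + 1/(1/1) = 2 + 1/1 = 3/1
1 + 1/(3/1) = 1 + 1/3 = 4/3
2 + 1/(4/3) = 2 + 3/4 = 11/4
2 + 1/(11/4) = 2 + 4/11 = 26/11
4 + 1/(26/11) = 4 + 11/26 = 115/26
5 + 1/(115/26) = 5 + 26/115 = 601/115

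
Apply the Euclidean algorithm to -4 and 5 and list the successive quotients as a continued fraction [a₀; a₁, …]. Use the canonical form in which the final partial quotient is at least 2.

[-1; 5]

Run the Euclidean algorithm, recording each quotient:
-4 ÷ 5 → quotient -1, remainder 1
5 ÷ 1 → quotient 5, remainder 0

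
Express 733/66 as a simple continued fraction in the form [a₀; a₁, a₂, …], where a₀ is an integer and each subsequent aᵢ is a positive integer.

Apply division with remainder until the remainder is 0:
733 = 11·66 + 7, so a_0 = 11
66 = 9·7 + 3, so a_1 = 9
7 = 2·3 + 1, so a_2 = 2
3 = 3·1 + 0, so a_3 = 3

[11; 9, 2, 3]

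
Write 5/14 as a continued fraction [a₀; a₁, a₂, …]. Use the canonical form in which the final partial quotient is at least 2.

Apply division with remainder until the remainder is 0:
⌊5/14⌋ = 0, remainder 5
⌊14/5⌋ = 2, remainder 4
⌊5/4⌋ = 1, remainder 1
⌊4/1⌋ = 4, remainder 0

[0; 2, 1, 4]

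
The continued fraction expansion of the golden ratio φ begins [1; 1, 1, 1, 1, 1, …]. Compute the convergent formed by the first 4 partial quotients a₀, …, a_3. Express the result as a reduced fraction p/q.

5/3

Starting at the tail and folding back:
Start with 1.
1 + 1/(1/1) = 1 + 1/1 = 2/1
1 + 1/(2/1) = 1 + 1/2 = 3/2
1 + 1/(3/2) = 1 + 2/3 = 5/3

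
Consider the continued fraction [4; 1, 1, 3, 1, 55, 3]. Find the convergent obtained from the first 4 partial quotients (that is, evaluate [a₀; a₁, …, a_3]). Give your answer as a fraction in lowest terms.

32/7

Collapse the nested fraction from the inside out:
Start with 3.
1 + 1/(3/1) = 1 + 1/3 = 4/3
1 + 1/(4/3) = 1 + 3/4 = 7/4
4 + 1/(7/4) = 4 + 4/7 = 32/7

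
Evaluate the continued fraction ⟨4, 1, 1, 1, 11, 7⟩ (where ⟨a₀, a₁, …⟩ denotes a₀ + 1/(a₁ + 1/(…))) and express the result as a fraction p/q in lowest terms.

1155/248

Build up convergents one term at a time:
a_0 = 4: 4/1
a_1 = 1: 5/1
a_2 = 1: 9/2
a_3 = 1: 14/3
a_4 = 11: 163/35
a_5 = 7: 1155/248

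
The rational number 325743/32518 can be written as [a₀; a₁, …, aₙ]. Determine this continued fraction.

325743 ÷ 32518 → quotient 10, remainder 563
32518 ÷ 563 → quotient 57, remainder 427
563 ÷ 427 → quotient 1, remainder 136
427 ÷ 136 → quotient 3, remainder 19
136 ÷ 19 → quotient 7, remainder 3
19 ÷ 3 → quotient 6, remainder 1
3 ÷ 1 → quotient 3, remainder 0

[10; 57, 1, 3, 7, 6, 3]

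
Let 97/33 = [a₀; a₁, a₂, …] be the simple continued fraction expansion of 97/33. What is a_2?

Run the Euclidean algorithm, recording each quotient:
⌊97/33⌋ = 2, remainder 31
⌊33/31⌋ = 1, remainder 2
⌊31/2⌋ = 15, remainder 1

15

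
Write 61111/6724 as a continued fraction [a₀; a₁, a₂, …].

Run the Euclidean algorithm, recording each quotient:
⌊61111/6724⌋ = 9, remainder 595
⌊6724/595⌋ = 11, remainder 179
⌊595/179⌋ = 3, remainder 58
⌊179/58⌋ = 3, remainder 5
⌊58/5⌋ = 11, remainder 3
⌊5/3⌋ = 1, remainder 2
⌊3/2⌋ = 1, remainder 1
⌊2/1⌋ = 2, remainder 0

[9; 11, 3, 3, 11, 1, 1, 2]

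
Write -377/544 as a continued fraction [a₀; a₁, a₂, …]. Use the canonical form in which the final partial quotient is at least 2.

-377 = -1·544 + 167, so a_0 = -1
544 = 3·167 + 43, so a_1 = 3
167 = 3·43 + 38, so a_2 = 3
43 = 1·38 + 5, so a_3 = 1
38 = 7·5 + 3, so a_4 = 7
5 = 1·3 + 2, so a_5 = 1
3 = 1·2 + 1, so a_6 = 1
2 = 2·1 + 0, so a_7 = 2

[-1; 3, 3, 1, 7, 1, 1, 2]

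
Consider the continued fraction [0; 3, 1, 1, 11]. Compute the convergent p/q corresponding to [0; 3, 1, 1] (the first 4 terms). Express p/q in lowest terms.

2/7

a_0 = 0: 0/1
a_1 = 3: 1/3
a_2 = 1: 1/4
a_3 = 1: 2/7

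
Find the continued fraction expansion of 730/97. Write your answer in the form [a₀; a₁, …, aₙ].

Repeatedly divide and take the remainder:
730 = 7·97 + 51, so a_0 = 7
97 = 1·51 + 46, so a_1 = 1
51 = 1·46 + 5, so a_2 = 1
46 = 9·5 + 1, so a_3 = 9
5 = 5·1 + 0, so a_4 = 5

[7; 1, 1, 9, 5]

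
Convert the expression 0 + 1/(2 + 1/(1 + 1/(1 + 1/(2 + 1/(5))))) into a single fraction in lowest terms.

27/70

Start with 5.
2 + 1/(5/1) = 2 + 1/5 = 11/5
1 + 1/(11/5) = 1 + 5/11 = 16/11
1 + 1/(16/11) = 1 + 11/16 = 27/16
2 + 1/(27/16) = 2 + 16/27 = 70/27
0 + 1/(70/27) = 0 + 27/70 = 27/70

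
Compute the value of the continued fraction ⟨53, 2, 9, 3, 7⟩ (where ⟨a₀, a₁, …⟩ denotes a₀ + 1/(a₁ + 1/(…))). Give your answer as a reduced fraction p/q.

23101/432

Start with 7.
3 + 1/(7/1) = 3 + 1/7 = 22/7
9 + 1/(22/7) = 9 + 7/22 = 205/22
2 + 1/(205/22) = 2 + 22/205 = 432/205
53 + 1/(432/205) = 53 + 205/432 = 23101/432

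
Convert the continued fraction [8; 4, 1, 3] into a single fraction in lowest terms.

156/19

Starting at the tail and folding back:
Start with 3.
1 + 1/(3/1) = 1 + 1/3 = 4/3
4 + 1/(4/3) = 4 + 3/4 = 19/4
8 + 1/(19/4) = 8 + 4/19 = 156/19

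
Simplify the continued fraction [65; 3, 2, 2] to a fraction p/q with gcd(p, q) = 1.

Start with 2.
2 + 1/(2/1) = 2 + 1/2 = 5/2
3 + 1/(5/2) = 3 + 2/5 = 17/5
65 + 1/(17/5) = 65 + 5/17 = 1110/17

1110/17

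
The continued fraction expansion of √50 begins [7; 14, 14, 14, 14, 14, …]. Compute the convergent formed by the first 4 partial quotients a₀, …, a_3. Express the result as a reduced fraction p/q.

19601/2772

Start with 14.
14 + 1/(14/1) = 14 + 1/14 = 197/14
14 + 1/(197/14) = 14 + 14/197 = 2772/197
7 + 1/(2772/197) = 7 + 197/2772 = 19601/2772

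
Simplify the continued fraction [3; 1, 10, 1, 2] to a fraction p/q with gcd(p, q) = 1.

137/35

Use the convergent recurrence hₖ = aₖ·hₖ₋₁ + hₖ₋₂ (and likewise for the denominators kₖ):
a_0 = 3: 3/1
a_1 = 1: 4/1
a_2 = 10: 43/11
a_3 = 1: 47/12
a_4 = 2: 137/35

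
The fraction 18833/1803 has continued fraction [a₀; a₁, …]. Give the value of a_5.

Apply division with remainder until the remainder is 0:
⌊18833/1803⌋ = 10, remainder 803
⌊1803/803⌋ = 2, remainder 197
⌊803/197⌋ = 4, remainder 15
⌊197/15⌋ = 13, remainder 2
⌊15/2⌋ = 7, remainder 1
⌊2/1⌋ = 2, remainder 0

2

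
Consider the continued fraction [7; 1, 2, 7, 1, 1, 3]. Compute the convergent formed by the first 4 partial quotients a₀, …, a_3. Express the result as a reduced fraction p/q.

a_0 = 7: 7/1
a_1 = 1: 8/1
a_2 = 2: 23/3
a_3 = 7: 169/22

169/22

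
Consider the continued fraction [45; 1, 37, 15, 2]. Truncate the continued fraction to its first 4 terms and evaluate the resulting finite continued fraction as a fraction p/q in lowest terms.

a_0 = 45: 45/1
a_1 = 1: 46/1
a_2 = 37: 1747/38
a_3 = 15: 26251/571

26251/571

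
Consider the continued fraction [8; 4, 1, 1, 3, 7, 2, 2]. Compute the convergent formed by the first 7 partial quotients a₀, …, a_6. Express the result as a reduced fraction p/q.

4093/498

Build up convergents one term at a time:
a_0 = 8: 8/1
a_1 = 4: 33/4
a_2 = 1: 41/5
a_3 = 1: 74/9
a_4 = 3: 263/32
a_5 = 7: 1915/233
a_6 = 2: 4093/498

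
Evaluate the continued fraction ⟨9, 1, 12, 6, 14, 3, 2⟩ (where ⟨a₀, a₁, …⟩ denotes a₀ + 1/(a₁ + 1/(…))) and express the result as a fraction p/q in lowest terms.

79303/7991

Compute successive convergents:
a_0 = 9: 9/1
a_1 = 1: 10/1
a_2 = 12: 129/13
a_3 = 6: 784/79
a_4 = 14: 11105/1119
a_5 = 3: 34099/3436
a_6 = 2: 79303/7991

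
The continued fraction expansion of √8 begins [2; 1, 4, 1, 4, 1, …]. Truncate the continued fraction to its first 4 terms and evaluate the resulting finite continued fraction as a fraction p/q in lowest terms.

17/6

Compute successive convergents:
a_0 = 2: 2/1
a_1 = 1: 3/1
a_2 = 4: 14/5
a_3 = 1: 17/6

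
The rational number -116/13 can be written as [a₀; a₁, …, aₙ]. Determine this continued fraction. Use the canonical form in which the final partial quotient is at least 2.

[-9; 13]

⌊-116/13⌋ = -9, remainder 1
⌊13/1⌋ = 13, remainder 0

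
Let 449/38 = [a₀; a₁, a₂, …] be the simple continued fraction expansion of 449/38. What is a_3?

2

Repeatedly divide and take the remainder:
449 = 11·38 + 31, so a_0 = 11
38 = 1·31 + 7, so a_1 = 1
31 = 4·7 + 3, so a_2 = 4
7 = 2·3 + 1, so a_3 = 2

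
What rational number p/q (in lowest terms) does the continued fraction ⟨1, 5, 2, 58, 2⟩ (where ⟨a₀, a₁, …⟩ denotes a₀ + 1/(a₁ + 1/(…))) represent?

1533/1297

a_0 = 1: 1/1
a_1 = 5: 6/5
a_2 = 2: 13/11
a_3 = 58: 760/643
a_4 = 2: 1533/1297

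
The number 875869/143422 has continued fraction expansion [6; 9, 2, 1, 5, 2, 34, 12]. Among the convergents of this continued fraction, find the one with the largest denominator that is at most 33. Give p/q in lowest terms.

a_0 = 6: 6/1  (≤ bound)
a_1 = 9: 55/9  (≤ bound)
a_2 = 2: 116/19  (≤ bound)
a_3 = 1: 171/28  (≤ bound)
a_4 = 5: 971/159  (> 33, stop)

171/28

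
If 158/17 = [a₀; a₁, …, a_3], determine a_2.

Apply division with remainder until the remainder is 0:
⌊158/17⌋ = 9, remainder 5
⌊17/5⌋ = 3, remainder 2
⌊5/2⌋ = 2, remainder 1

2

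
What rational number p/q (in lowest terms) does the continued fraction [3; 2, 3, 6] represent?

Compute successive convergents:
a_0 = 3: 3/1
a_1 = 2: 7/2
a_2 = 3: 24/7
a_3 = 6: 151/44

151/44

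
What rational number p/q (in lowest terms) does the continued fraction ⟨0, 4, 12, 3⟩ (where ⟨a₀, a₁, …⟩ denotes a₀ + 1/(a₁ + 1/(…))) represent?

37/151

Work from the innermost term outward:
Start with 3.
12 + 1/(3/1) = 12 + 1/3 = 37/3
4 + 1/(37/3) = 4 + 3/37 = 151/37
0 + 1/(151/37) = 0 + 37/151 = 37/151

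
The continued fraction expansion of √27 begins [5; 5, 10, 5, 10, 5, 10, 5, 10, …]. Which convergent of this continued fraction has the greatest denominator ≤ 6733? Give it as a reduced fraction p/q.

13775/2651

a_0 = 5: 5/1  (≤ bound)
a_1 = 5: 26/5  (≤ bound)
a_2 = 10: 265/51  (≤ bound)
a_3 = 5: 1351/260  (≤ bound)
a_4 = 10: 13775/2651  (≤ bound)
a_5 = 5: 70226/13515  (> 6733, stop)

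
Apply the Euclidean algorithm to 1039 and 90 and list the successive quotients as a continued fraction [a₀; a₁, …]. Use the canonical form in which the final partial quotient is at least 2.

Repeatedly divide and take the remainder:
1039 ÷ 90 → quotient 11, remainder 49
90 ÷ 49 → quotient 1, remainder 41
49 ÷ 41 → quotient 1, remainder 8
41 ÷ 8 → quotient 5, remainder 1
8 ÷ 1 → quotient 8, remainder 0

[11; 1, 1, 5, 8]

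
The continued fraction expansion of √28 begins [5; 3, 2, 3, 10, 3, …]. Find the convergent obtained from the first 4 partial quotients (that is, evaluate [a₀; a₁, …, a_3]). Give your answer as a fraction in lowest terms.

127/24

Start with 3.
2 + 1/(3/1) = 2 + 1/3 = 7/3
3 + 1/(7/3) = 3 + 3/7 = 24/7
5 + 1/(24/7) = 5 + 7/24 = 127/24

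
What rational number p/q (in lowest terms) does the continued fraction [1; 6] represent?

7/6

a_0 = 1: 1/1
a_1 = 6: 7/6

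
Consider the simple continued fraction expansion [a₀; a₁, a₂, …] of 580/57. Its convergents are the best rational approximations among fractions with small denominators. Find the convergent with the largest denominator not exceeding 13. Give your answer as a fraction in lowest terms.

a_0 = 10: 10/1  (≤ bound)
a_1 = 5: 51/5  (≤ bound)
a_2 = 1: 61/6  (≤ bound)
a_3 = 2: 173/17  (> 13, stop)

61/6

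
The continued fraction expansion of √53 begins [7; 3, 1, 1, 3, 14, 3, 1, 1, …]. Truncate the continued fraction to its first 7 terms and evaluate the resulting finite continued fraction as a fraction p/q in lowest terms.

a_0 = 7: 7/1
a_1 = 3: 22/3
a_2 = 1: 29/4
a_3 = 1: 51/7
a_4 = 3: 182/25
a_5 = 14: 2599/357
a_6 = 3: 7979/1096

7979/1096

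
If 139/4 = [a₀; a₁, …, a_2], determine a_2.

⌊139/4⌋ = 34, remainder 3
⌊4/3⌋ = 1, remainder 1
⌊3/1⌋ = 3, remainder 0

3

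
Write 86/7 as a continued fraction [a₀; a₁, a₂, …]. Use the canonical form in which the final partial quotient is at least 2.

Repeatedly divide and take the remainder:
86 ÷ 7 → quotient 12, remainder 2
7 ÷ 2 → quotient 3, remainder 1
2 ÷ 1 → quotient 2, remainder 0

[12; 3, 2]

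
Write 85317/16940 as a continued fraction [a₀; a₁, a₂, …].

[5; 27, 2, 5, 9, 6]

⌊85317/16940⌋ = 5, remainder 617
⌊16940/617⌋ = 27, remainder 281
⌊617/281⌋ = 2, remainder 55
⌊281/55⌋ = 5, remainder 6
⌊55/6⌋ = 9, remainder 1
⌊6/1⌋ = 6, remainder 0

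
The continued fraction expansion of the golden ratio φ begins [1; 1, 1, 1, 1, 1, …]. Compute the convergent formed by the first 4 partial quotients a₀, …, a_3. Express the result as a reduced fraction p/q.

5/3

a_0 = 1: 1/1
a_1 = 1: 2/1
a_2 = 1: 3/2
a_3 = 1: 5/3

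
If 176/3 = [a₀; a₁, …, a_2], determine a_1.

1

176 ÷ 3 → quotient 58, remainder 2
3 ÷ 2 → quotient 1, remainder 1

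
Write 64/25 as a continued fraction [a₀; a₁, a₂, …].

64 = 2·25 + 14, so a_0 = 2
25 = 1·14 + 11, so a_1 = 1
14 = 1·11 + 3, so a_2 = 1
11 = 3·3 + 2, so a_3 = 3
3 = 1·2 + 1, so a_4 = 1
2 = 2·1 + 0, so a_5 = 2

[2; 1, 1, 3, 1, 2]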